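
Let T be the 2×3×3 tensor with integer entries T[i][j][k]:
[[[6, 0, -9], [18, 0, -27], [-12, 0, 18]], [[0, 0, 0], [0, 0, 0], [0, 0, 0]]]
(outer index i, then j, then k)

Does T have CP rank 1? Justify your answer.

If T = a ∘ b ∘ c then every fibre of T is a multiple of the corresponding factor, so read the factors off the fibres through the nonzero entry T[0,0,0] = 6.
The mode-1 fibre T[:,0,0] = [6, 0] gives a = [1, 0] (primitive direction); the mode-2 fibre T[0,:,0] = [6, 18, -12] gives b = [1, 3, -2]; then c[k] = T[0,0,k] / (a[0]·b[0]) = [6, 0, -9] / 1 = [6, 0, -9].
Expanding [1, 0] ∘ [1, 3, -2] ∘ [6, 0, -9] reproduces all 18 entries of T, so T = [1, 0] ∘ [1, 3, -2] ∘ [6, 0, -9] and rank(T) ≤ 1.
Equivalently every frontal slice T[:,:,k] is c[k] times the rank-1 matrix [1, 0] ∘ [1, 3, -2]. So T has rank 1 (it is nonzero).

Yes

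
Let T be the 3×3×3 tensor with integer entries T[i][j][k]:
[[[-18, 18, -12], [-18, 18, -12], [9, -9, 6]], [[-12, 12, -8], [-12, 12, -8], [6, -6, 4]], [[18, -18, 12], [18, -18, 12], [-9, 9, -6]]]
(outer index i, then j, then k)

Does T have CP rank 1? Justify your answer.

Yes

If T = a ∘ b ∘ c then every fibre of T is a multiple of the corresponding factor, so read the factors off the fibres through the nonzero entry T[0,0,0] = -18.
The mode-1 fibre T[:,0,0] = [-18, -12, 18] gives a = [3, 2, -3] (primitive direction); the mode-2 fibre T[0,:,0] = [-18, -18, 9] gives b = [2, 2, -1]; then c[k] = T[0,0,k] / (a[0]·b[0]) = [-18, 18, -12] / 6 = [-3, 3, -2].
Expanding [3, 2, -3] ∘ [2, 2, -1] ∘ [-3, 3, -2] reproduces all 27 entries of T, so T = [3, 2, -3] ∘ [2, 2, -1] ∘ [-3, 3, -2] and rank(T) ≤ 1.
Equivalently every frontal slice T[:,:,k] is c[k] times the rank-1 matrix [3, 2, -3] ∘ [2, 2, -1]. So T has rank 1 (it is nonzero).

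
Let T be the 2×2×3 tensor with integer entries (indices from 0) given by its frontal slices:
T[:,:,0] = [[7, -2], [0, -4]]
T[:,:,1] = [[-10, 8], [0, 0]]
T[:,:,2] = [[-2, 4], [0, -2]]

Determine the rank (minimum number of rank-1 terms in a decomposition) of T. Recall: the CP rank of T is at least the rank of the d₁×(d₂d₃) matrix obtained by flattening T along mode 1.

Lower bound: the mode-3 unfolding of T (rows indexed by k, columns by (i,j) = (0,0), (0,1), (1,0), (1,1)) is [[7, -2, 0, -4], [-10, 8, 0, 0], [-2, 4, 0, -2]].
There the 3×3 minor on rows k ∈ {0, 1, 2}, columns (i,j) ∈ {(0,0), (0,1), (1,1)} is det [[7, -2, -4], [-10, 8, 0], [-2, 4, -2]] = 24 ≠ 0, so this unfolding has rank ≥ 3; CP rank is at least every unfolding rank, so rank(T) ≥ 3. (This is only a lower bound: in general the CP rank may exceed every unfolding rank, so we still need to exhibit 3 rank-1 terms summing to T.)
Upper bound: T is a sum of 3 rank-1 terms, T = [0, 1] ⊗ [0, 1] ⊗ [-4, 0, -2] + [1, 0] ⊗ [1, -2] ⊗ [-1, -2, -2] + [1, 0] ⊗ [2, -1] ⊗ [4, -4, 0] (one valid choice — decompositions are not unique — normalised so each a, b is primitive with positive first nonzero entry; check it by expanding all entries), so rank(T) ≤ 3.
These bounds meet, so rank(T) = 3.

3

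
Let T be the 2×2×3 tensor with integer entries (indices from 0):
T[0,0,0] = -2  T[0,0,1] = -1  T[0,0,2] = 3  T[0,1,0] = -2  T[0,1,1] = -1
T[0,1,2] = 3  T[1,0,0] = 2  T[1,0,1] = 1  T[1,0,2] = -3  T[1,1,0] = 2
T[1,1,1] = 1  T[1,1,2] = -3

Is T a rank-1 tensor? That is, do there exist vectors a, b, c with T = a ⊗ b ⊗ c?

Yes

If T = a ⊗ b ⊗ c then every fibre of T is a multiple of the corresponding factor, so read the factors off the fibres through the nonzero entry T[0,0,0] = -2.
The mode-1 fibre T[:,0,0] = [-2, 2] gives a = (1, -1) (primitive direction); the mode-2 fibre T[0,:,0] = [-2, -2] gives b = (1, 1); then c[k] = T[0,0,k] / (a[0]·b[0]) = [-2, -1, 3] / 1 = (-2, -1, 3).
Expanding (1, -1) ⊗ (1, 1) ⊗ (-2, -1, 3) reproduces all 12 entries of T, so T = (1, -1) ⊗ (1, 1) ⊗ (-2, -1, 3) and rank(T) ≤ 1.
Equivalently every frontal slice T[:,:,k] is c[k] times the rank-1 matrix (1, -1) ⊗ (1, 1). So T has rank 1 (it is nonzero).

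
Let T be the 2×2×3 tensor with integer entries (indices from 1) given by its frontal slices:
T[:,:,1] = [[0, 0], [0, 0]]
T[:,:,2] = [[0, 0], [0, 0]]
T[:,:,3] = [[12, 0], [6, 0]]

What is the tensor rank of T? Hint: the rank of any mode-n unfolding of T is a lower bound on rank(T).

1

Lower bound: T ≠ 0 (e.g. T[1,1,3] = 12), so rank(T) ≥ 1.
Upper bound: the mode-1 fibre T[:,1,3] = [12, 6] gives a = [2, 1] (primitive direction); the mode-2 fibre T[1,:,3] = [12, 0] gives b = [1, 0]; then c[k] = T[1,1,k] / (a[1]·b[1]) = [0, 0, 12] / 2 = [0, 0, 6].
Expanding [2, 1] ⊗ [1, 0] ⊗ [0, 0, 6] reproduces all 12 entries of T, so T = [2, 1] ⊗ [1, 0] ⊗ [0, 0, 6] and rank(T) ≤ 1.
These bounds meet, so rank(T) = 1.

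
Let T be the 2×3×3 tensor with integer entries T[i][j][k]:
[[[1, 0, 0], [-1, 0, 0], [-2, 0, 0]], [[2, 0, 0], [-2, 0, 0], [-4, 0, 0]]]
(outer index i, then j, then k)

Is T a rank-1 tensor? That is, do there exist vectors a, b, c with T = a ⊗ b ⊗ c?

If T = a ⊗ b ⊗ c then every fibre of T is a multiple of the corresponding factor, so read the factors off the fibres through the nonzero entry T[0,0,0] = 1.
The mode-1 fibre T[:,0,0] = [1, 2] gives a = [1, 2] (primitive direction); the mode-2 fibre T[0,:,0] = [1, -1, -2] gives b = [1, -1, -2]; then c[k] = T[0,0,k] / (a[0]·b[0]) = [1, 0, 0] / 1 = [1, 0, 0].
Expanding [1, 2] ⊗ [1, -1, -2] ⊗ [1, 0, 0] reproduces all 18 entries of T, so T = [1, 2] ⊗ [1, -1, -2] ⊗ [1, 0, 0] and rank(T) ≤ 1.
Equivalently every frontal slice T[:,:,k] is c[k] times the rank-1 matrix [1, 2] ⊗ [1, -1, -2]. So T has rank 1 (it is nonzero).

Yes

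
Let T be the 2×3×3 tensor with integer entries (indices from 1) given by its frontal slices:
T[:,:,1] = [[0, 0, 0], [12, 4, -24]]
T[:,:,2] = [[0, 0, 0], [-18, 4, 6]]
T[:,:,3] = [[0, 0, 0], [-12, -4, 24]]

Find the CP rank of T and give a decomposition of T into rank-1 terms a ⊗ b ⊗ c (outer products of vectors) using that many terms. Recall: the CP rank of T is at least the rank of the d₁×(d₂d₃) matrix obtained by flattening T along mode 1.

Lower bound: the mode-2 unfolding of T (rows indexed by j, columns by (i,k) = (1,1), (1,2), (1,3), (2,1), (2,2), (2,3)) is [[0, 0, 0, 12, -18, -12], [0, 0, 0, 4, 4, -4], [0, 0, 0, -24, 6, 24]].
There the 2×2 minor on rows j ∈ {1, 2}, columns (i,k) ∈ {(2,1), (2,2)} is det [[12, -18], [4, 4]] = 120 ≠ 0, so this unfolding has rank ≥ 2; CP rank is at least every unfolding rank, so rank(T) ≥ 2. (This is only a lower bound: in general the CP rank may exceed every unfolding rank, so we still need to exhibit 2 rank-1 terms summing to T.)
Upper bound — finding two terms. Every mode-1 slice of T is a multiple of one matrix: T[i,:,:] = a[i]·M with a = [0, 1] and M = [[12, -18, -12], [4, 4, -4], [-24, 6, 24]] (rows indexed by j, columns by k). So it suffices to write M as a sum of two rank-1 matrices.
The rows of M satisfy (row 1) = −3·(row 2) − (row 3), so splitting by rows, M = [-3, 1, 0][4, 4, -4]ᵀ + [-1, 0, 1][-24, 6, 24]ᵀ.
Hence T = [0, 1] ⊗ [-3, 1, 0] ⊗ [4, 4, -4] + [0, 1] ⊗ [-1, 0, 1] ⊗ [-24, 6, 24], so rank(T) ≤ 2.
These bounds meet, so rank(T) = 2.

rank(T) = 2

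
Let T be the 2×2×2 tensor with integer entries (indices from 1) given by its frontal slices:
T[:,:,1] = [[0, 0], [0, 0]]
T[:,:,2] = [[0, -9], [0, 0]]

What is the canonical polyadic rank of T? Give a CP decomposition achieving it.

rank(T) = 1

Lower bound: T ≠ 0 (e.g. T[1,2,2] = -9), so rank(T) ≥ 1.
Upper bound: the mode-1 fibre T[:,2,2] = [-9, 0] gives a = [1, 0] (primitive direction); the mode-2 fibre T[1,:,2] = [0, -9] gives b = [0, 1]; then c[k] = T[1,2,k] / (a[1]·b[2]) = [0, -9] / 1 = [0, -9].
Expanding [1, 0] ⊗ [0, 1] ⊗ [0, -9] reproduces all 8 entries of T, so T = [1, 0] ⊗ [0, 1] ⊗ [0, -9] and rank(T) ≤ 1.
These bounds meet, so rank(T) = 1.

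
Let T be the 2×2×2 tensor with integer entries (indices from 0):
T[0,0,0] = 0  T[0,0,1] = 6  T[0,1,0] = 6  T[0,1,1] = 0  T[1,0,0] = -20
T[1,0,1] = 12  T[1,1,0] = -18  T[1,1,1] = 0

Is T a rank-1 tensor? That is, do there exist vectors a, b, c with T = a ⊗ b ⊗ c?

The mode-1 unfolding of T (rows indexed by i, columns by (j,k) = (0,0), (0,1), (1,0), (1,1)) is [[0, 6, 6, 0], [-20, 12, -18, 0]].
There the 2×2 minor on rows i ∈ {0, 1}, columns (j,k) ∈ {(0,0), (0,1)} is det [[0, 6], [-20, 12]] = 120 ≠ 0, so this unfolding has rank ≥ 2; CP rank is at least every unfolding rank, so rank(T) ≥ 2.
In particular rank(T) ≥ 2 > 1, so T is not rank-1.

No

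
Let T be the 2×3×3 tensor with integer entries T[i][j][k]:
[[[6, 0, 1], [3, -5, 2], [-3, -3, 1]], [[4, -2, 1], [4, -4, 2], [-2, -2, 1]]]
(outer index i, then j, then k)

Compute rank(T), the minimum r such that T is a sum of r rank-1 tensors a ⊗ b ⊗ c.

Lower bound: in the mode-2 unfolding of T (rows indexed by j, columns by (i,k)) the 3×3 minor on rows j ∈ {0, 1, 2}, columns (i,k) ∈ {(0,0), (0,1), (0,2)} is det [[6, 0, 1], [3, -5, 2], [-3, -3, 1]] = -18 ≠ 0, so that unfolding has rank ≥ 3 and hence rank(T) ≥ 3 (CP rank is at least every unfolding rank, though it can be larger).
Upper bound: T is a sum of 3 rank-1 terms, T = [1, 0] ⊗ [2, -1, -1] ⊗ [1, 1, 0] + [1, 1] ⊗ [1, 2, 1] ⊗ [0, -2, 1] + [1, 1] ⊗ [2, 2, -1] ⊗ [2, 0, 0] (one valid choice — decompositions are not unique — normalised so each a, b is primitive with positive first nonzero entry; check it by expanding all entries), so rank(T) ≤ 3.
These bounds meet, so rank(T) = 3.

3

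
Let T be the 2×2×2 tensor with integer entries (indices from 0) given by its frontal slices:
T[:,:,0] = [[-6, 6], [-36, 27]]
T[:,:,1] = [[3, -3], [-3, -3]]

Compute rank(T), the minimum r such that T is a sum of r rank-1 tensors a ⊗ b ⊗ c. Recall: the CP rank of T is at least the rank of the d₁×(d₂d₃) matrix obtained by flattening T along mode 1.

Lower bound: the mode-3 unfolding of T (rows indexed by k, columns by (i,j) = (0,0), (0,1), (1,0), (1,1)) is [[-6, 6, -36, 27], [3, -3, -3, -3]].
There the 2×2 minor on rows k ∈ {0, 1}, columns (i,j) ∈ {(0,0), (1,0)} is det [[-6, -36], [3, -3]] = 126 ≠ 0, so this unfolding has rank ≥ 2; CP rank is at least every unfolding rank, so rank(T) ≥ 2. (Unfolding ranks only ever bound the CP rank from below — rank(T) can be strictly larger than all of them — so the matching upper bound has to come from an explicit 2-term decomposition.)
Upper bound — finding two terms. Write S_k = T[:,:,k] for the frontal slices: S₀ = [[-6, 6], [-36, 27]], S₁ = [[3, -3], [-3, -3]].
If T = a₁ ⊗ b₁ ⊗ c₁ + a₂ ⊗ b₂ ⊗ c₂ then each S_k = c₁[k]·a₁b₁ᵀ + c₂[k]·a₂b₂ᵀ. S₀ and S₁ are linearly independent, so a₁b₁ᵀ and a₂b₂ᵀ must span the same plane of matrices: they are the rank-1 matrices of the form x·S₀ + y·S₁.
det(x·S₀ + y·S₁) is 54·x² + 9·xy − 18·y² = 9·(3·x + 2·y)(2·x − y), vanishing at (x:y) = (2:-3) and (1:2).
M₁ = 2·S₀ − 3·S₁ = [[-21, 21], [-63, 63]] = (-21)·[1, 3][1, -1]ᵀ and M₂ = S₀ + 2·S₁ = [[0, 0], [-42, 21]] = (-21)·[0, 1][2, -1]ᵀ, so take a₁ = [1, 3], b₁ = [1, -1], a₂ = [0, 1], b₂ = [2, -1].
Each slice is an integer combination of E₁ = a₁b₁ᵀ and E₂ = a₂b₂ᵀ: S₀ = −6·E₁ − 9·E₂, S₁ = 3·E₁ − 6·E₂; reading off coefficients, c₁ = [-6, 3] and c₂ = [-9, -6].
Hence T = [1, 3] ⊗ [1, -1] ⊗ [-6, 3] + [0, 1] ⊗ [2, -1] ⊗ [-9, -6], so rank(T) ≤ 2.
These bounds meet, so rank(T) = 2.

2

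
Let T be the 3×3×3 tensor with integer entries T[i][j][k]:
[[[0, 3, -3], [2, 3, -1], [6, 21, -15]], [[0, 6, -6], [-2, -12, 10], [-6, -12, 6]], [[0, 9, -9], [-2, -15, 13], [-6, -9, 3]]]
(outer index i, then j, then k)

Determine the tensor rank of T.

2

Lower bound: in the mode-2 unfolding of T (rows indexed by j, columns by (i,k)) the 2×2 minor on rows j ∈ {0, 1}, columns (i,k) ∈ {(0,0), (0,1)} is det [[0, 3], [2, 3]] = -6 ≠ 0, so that unfolding has rank ≥ 2 and hence rank(T) ≥ 2 (CP rank is at least every unfolding rank, though it can be larger).
Upper bound: with S_k = T[:,:,k], the two rank-1 terms a₁b₁ᵀ, a₂b₂ᵀ are the rank-1 members of the pencil x·S₀ + y·S₁.
The 2×2 minor of x·S₀ + y·S₁ on rows {0,1}, columns {0,1} is −18·xy − 54·y² = (-18)·(x + 3·y)(y), vanishing at (x:y) = (3:-1) and (1:0).
M₁ = 3·S₀ − S₁ = [[-3, 3, -3], [-6, 6, -6], [-9, 9, -9]] = (-3)·(1, 2, 3)(1, -1, 1)ᵀ and M₂ = S₀ = [[0, 2, 6], [0, -2, -6], [0, -2, -6]] = 2·(1, -1, -1)(0, 1, 3)ᵀ, so take a₁ = (1, 2, 3), b₁ = (1, -1, 1), a₂ = (1, -1, -1), b₂ = (0, 1, 3).
Each slice is an integer combination of E₁ = a₁b₁ᵀ and E₂ = a₂b₂ᵀ: S₀ = 2·E₂, S₁ = 3·E₁ + 6·E₂, S₂ = −3·E₁ − 4·E₂; reading off coefficients, c₁ = (0, 3, -3) and c₂ = (2, 6, -4).
Hence T = (1, 2, 3) ⊗ (1, -1, 1) ⊗ (0, 3, -3) + (1, -1, -1) ⊗ (0, 1, 3) ⊗ (2, 6, -4), so rank(T) ≤ 2.
These bounds meet, so rank(T) = 2.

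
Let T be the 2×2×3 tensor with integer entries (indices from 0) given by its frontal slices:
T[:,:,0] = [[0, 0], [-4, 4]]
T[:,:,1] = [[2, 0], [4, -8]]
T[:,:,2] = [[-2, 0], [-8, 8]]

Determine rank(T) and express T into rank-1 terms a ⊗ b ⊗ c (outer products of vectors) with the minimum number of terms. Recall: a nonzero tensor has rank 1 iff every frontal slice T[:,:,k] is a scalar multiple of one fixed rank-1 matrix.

Lower bound: the mode-3 unfolding of T (rows indexed by k, columns by (i,j) = (0,0), (0,1), (1,0), (1,1)) is [[0, 0, -4, 4], [2, 0, 4, -8], [-2, 0, -8, 8]].
There the 3×3 minor on rows k ∈ {0, 1, 2}, columns (i,j) ∈ {(0,0), (1,0), (1,1)} is det [[0, -4, 4], [2, 4, -8], [-2, -8, 8]] = -32 ≠ 0, so this unfolding has rank ≥ 3; CP rank is at least every unfolding rank, so rank(T) ≥ 3. (Flattening ranks never certify an upper bound on CP rank; for that we must actually write T with 3 rank-1 terms.)
Upper bound: T is a sum of 3 rank-1 terms, T = [0, 1] ⊗ [0, 1] ⊗ [0, -8, 4] + [0, 1] ⊗ [1, -1] ⊗ [-4, 0, -4] + [1, 2] ⊗ [1, 0] ⊗ [0, 2, -2] (one valid choice — decompositions are not unique — normalised so each a, b is primitive with positive first nonzero entry; check it by expanding all entries), so rank(T) ≤ 3.
These bounds meet, so rank(T) = 3.

rank(T) = 3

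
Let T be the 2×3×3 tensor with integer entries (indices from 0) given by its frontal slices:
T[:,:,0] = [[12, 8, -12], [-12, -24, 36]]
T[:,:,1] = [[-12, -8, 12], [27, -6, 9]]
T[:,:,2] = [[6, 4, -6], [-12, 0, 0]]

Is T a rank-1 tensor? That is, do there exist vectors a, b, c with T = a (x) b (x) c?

No

The mode-2 unfolding of T (rows indexed by j, columns by (i,k) = (0,0), (0,1), (0,2), (1,0), (1,1), (1,2)) is [[12, -12, 6, -12, 27, -12], [8, -8, 4, -24, -6, 0], [-12, 12, -6, 36, 9, 0]].
There the 2×2 minor on rows j ∈ {0, 1}, columns (i,k) ∈ {(0,0), (1,0)} is det [[12, -12], [8, -24]] = -192 ≠ 0, so this unfolding has rank ≥ 2; CP rank is at least every unfolding rank, so rank(T) ≥ 2.
In particular rank(T) ≥ 2 > 1, so T is not rank-1.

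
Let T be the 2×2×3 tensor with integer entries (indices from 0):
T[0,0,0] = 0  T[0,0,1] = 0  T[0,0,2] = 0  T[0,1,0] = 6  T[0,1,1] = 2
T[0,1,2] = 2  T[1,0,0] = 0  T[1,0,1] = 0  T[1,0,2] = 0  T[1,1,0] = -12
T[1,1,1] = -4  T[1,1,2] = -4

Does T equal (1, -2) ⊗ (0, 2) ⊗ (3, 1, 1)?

Yes

Reconstruct entrywise from the claimed factors. For example, T[0,1,0] = 6 and Σₗ aₗ[0]bₗ[1]cₗ[0] = (1)·(2)·(3) = 6; checking all 12 entries, every one matches. The claim holds.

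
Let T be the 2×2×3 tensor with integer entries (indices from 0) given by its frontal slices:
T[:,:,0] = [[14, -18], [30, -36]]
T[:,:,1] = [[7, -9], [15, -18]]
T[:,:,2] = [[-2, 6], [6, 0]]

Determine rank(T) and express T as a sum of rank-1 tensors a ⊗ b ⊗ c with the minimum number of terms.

rank(T) = 2

Lower bound: the mode-2 unfolding of T (rows indexed by j, columns by (i,k) = (0,0), (0,1), (0,2), (1,0), (1,1), (1,2)) is [[14, 7, -2, 30, 15, 6], [-18, -9, 6, -36, -18, 0]].
There the 2×2 minor on rows j ∈ {0, 1}, columns (i,k) ∈ {(0,0), (0,2)} is det [[14, -2], [-18, 6]] = 48 ≠ 0, so this unfolding has rank ≥ 2; CP rank is at least every unfolding rank, so rank(T) ≥ 2. (This is only a lower bound: in general the CP rank may exceed every unfolding rank, so we still need to exhibit 2 rank-1 terms summing to T.)
Upper bound — finding two terms. Write S_k = T[:,:,k] for the frontal slices: S₀ = [[14, -18], [30, -36]], S₁ = [[7, -9], [15, -18]], S₂ = [[-2, 6], [6, 0]].
If T = a₁ ⊗ b₁ ⊗ c₁ + a₂ ⊗ b₂ ⊗ c₂ then each S_k = c₁[k]·a₁b₁ᵀ + c₂[k]·a₂b₂ᵀ. S₀ and S₂ are linearly independent, so a₁b₁ᵀ and a₂b₂ᵀ must span the same plane of matrices: they are the rank-1 matrices of the form x·S₀ + y·S₂.
det(x·S₀ + y·S₂) is 36·x² − 36·y² = 36·(x − y)(x + y), vanishing at (x:y) = (1:1) and (1:-1).
M₁ = S₀ + S₂ = [[12, -12], [36, -36]] = 12·[1, 3][1, -1]ᵀ and M₂ = S₀ − S₂ = [[16, -24], [24, -36]] = 4·[2, 3][2, -3]ᵀ, so take a₁ = [1, 3], b₁ = [1, -1], a₂ = [2, 3], b₂ = [2, -3].
Each slice is an integer combination of E₁ = a₁b₁ᵀ and E₂ = a₂b₂ᵀ: S₀ = 6·E₁ + 2·E₂, S₁ = 3·E₁ + E₂, S₂ = 6·E₁ − 2·E₂; reading off coefficients, c₁ = [6, 3, 6] and c₂ = [2, 1, -2].
Hence T = [1, 3] ⊗ [1, -1] ⊗ [6, 3, 6] + [2, 3] ⊗ [2, -3] ⊗ [2, 1, -2], so rank(T) ≤ 2.
These bounds meet, so rank(T) = 2.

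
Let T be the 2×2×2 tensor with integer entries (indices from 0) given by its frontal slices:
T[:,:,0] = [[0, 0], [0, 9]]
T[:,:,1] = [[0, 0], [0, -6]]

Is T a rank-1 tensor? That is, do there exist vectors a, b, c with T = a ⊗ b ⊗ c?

Yes

If T = a ⊗ b ⊗ c then every fibre of T is a multiple of the corresponding factor, so read the factors off the fibres through the nonzero entry T[1,1,0] = 9.
The mode-1 fibre T[:,1,0] = [0, 9] gives a = [0, 1] (primitive direction); the mode-2 fibre T[1,:,0] = [0, 9] gives b = [0, 1]; then c[k] = T[1,1,k] / (a[1]·b[1]) = [9, -6] / 1 = [9, -6].
Expanding [0, 1] ⊗ [0, 1] ⊗ [9, -6] reproduces all 8 entries of T, so T = [0, 1] ⊗ [0, 1] ⊗ [9, -6] and rank(T) ≤ 1.
Equivalently every frontal slice T[:,:,k] is c[k] times the rank-1 matrix [0, 1] ⊗ [0, 1]. So T has rank 1 (it is nonzero).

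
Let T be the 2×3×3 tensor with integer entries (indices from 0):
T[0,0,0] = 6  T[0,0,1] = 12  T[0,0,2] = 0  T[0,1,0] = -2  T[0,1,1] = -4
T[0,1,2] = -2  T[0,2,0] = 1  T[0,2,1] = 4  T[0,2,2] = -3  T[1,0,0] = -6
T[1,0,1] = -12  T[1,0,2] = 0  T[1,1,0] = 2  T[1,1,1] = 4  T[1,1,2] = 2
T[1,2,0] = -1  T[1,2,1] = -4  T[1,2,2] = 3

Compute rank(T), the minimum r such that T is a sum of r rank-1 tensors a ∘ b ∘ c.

Lower bound: in the mode-2 unfolding of T (rows indexed by j, columns by (i,k)) the 3×3 minor on rows j ∈ {0, 1, 2}, columns (i,k) ∈ {(0,0), (0,1), (0,2)} is det [[6, 12, 0], [-2, -4, -2], [1, 4, -3]] = 24 ≠ 0, so that unfolding has rank ≥ 3 and hence rank(T) ≥ 3 (CP rank is at least every unfolding rank, though it can be larger).
Upper bound: T is a sum of 3 rank-1 terms, T = [1, -1] ∘ [1, 0, 1] ∘ [0, 4, -2] + [1, -1] ∘ [2, -2, -1] ∘ [1, 2, 1] + [1, -1] ∘ [2, 0, 1] ∘ [2, 2, 0] (written with every a and b primitive with positive leading entry and the scale carried by c; CP decompositions are not unique, and this one is verified by expanding entrywise), so rank(T) ≤ 3.
These bounds meet, so rank(T) = 3.

3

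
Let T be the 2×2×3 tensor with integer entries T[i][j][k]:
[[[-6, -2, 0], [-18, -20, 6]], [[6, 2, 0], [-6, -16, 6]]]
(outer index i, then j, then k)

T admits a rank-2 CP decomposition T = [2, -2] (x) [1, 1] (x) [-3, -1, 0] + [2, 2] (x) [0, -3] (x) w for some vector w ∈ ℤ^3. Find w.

w = [2, 3, -1]

Subtract the known terms from T to get the rank-1 residual R = [2, 2] (x) [0, -3] (x) w, so R[i,j,k] = a[i]·b[j]·w[k]. Pick indices with nonzero a[0]·b[1] = (2)·(-3) = -6. Only the fibre through (0,1,·) is needed: R[0,1,:] = T[0,1,:] − Σₗ aₗ[0]bₗ[1]cₗ = [-18, -20, 6] − (2)·(1)·[-3, -1, 0] = [-12, -18, 6]. Then w[k] = R[0,1,k] / -6 for each k, giving w = [-12, -18, 6] / -6 = [2, 3, -1].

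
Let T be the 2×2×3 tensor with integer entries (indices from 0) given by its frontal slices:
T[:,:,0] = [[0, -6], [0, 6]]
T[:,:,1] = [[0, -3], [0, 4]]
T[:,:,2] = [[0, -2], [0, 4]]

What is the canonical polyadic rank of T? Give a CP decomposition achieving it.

Lower bound: the mode-1 unfolding of T (rows indexed by i, columns by (j,k) = (0,0), (0,1), (0,2), (1,0), (1,1), (1,2)) is [[0, 0, 0, -6, -3, -2], [0, 0, 0, 6, 4, 4]].
There the 2×2 minor on rows i ∈ {0, 1}, columns (j,k) ∈ {(1,0), (1,1)} is det [[-6, -3], [6, 4]] = -6 ≠ 0, so this unfolding has rank ≥ 2; CP rank is at least every unfolding rank, so rank(T) ≥ 2. (This is only a lower bound: in general the CP rank may exceed every unfolding rank, so we still need to exhibit 2 rank-1 terms summing to T.)
Upper bound — finding two terms. Every mode-2 slice of T is a multiple of one matrix: T[:,j,:] = b[j]·M with b = [0, 1] and M = [[-6, -3, -2], [6, 4, 4]] (rows indexed by i, columns by k). So it suffices to write M as a sum of two rank-1 matrices.
Splitting M by its rows (i = 0, 1), M = [1, 0][-6, -3, -2]ᵀ + [0, 1][6, 4, 4]ᵀ.
Hence T = [1, 0] ∘ [0, 1] ∘ [-6, -3, -2] + [0, 1] ∘ [0, 1] ∘ [6, 4, 4], so rank(T) ≤ 2.
These bounds meet, so rank(T) = 2.

rank(T) = 2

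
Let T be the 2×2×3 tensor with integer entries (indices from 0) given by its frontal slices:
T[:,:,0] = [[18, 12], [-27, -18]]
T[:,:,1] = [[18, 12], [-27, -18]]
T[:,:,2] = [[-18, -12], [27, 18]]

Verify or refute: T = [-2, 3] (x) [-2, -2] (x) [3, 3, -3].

Reconstruct entry (0,0,0) from the claimed factors: Σₗ aₗ[0]bₗ[0]cₗ[0] = (-2)·(-2)·(3) = 12, but T[0,0,0] = 18. The claim is false.

No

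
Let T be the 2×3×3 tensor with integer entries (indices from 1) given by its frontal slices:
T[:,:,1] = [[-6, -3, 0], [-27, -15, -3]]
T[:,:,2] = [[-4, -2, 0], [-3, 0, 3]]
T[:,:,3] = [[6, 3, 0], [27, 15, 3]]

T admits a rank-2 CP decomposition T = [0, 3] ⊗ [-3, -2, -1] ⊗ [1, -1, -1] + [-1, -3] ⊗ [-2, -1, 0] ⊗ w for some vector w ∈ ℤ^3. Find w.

w = [-3, -2, 3]

Subtract the known terms from T to get the rank-1 residual R = [-1, -3] ⊗ [-2, -1, 0] ⊗ w, so R[i,j,k] = a[i]·b[j]·w[k]. Pick indices with nonzero a[1]·b[1] = (-1)·(-2) = 2. Only the fibre through (1,1,·) is needed: R[1,1,:] = T[1,1,:] − Σₗ aₗ[1]bₗ[1]cₗ = [-6, -4, 6] − (0)·(-3)·[1, -1, -1] = [-6, -4, 6]. Then w[k] = R[1,1,k] / 2 for each k, giving w = [-6, -4, 6] / 2 = [-3, -2, 3].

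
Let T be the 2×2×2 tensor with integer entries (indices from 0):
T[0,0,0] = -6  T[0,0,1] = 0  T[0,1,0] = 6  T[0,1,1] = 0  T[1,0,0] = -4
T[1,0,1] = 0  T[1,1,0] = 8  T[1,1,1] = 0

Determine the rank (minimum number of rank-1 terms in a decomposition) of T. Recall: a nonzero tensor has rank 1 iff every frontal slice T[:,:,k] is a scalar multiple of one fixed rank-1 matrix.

2

Lower bound: in the mode-1 unfolding of T (rows indexed by i, columns by (j,k)) the 2×2 minor on rows i ∈ {0, 1}, columns (j,k) ∈ {(0,0), (1,0)} is det [[-6, 6], [-4, 8]] = -24 ≠ 0, so that unfolding has rank ≥ 2 and hence rank(T) ≥ 2 (CP rank is at least every unfolding rank, though it can be larger).
Upper bound: T[:,:,k] = c[k]·M for every slice, with c = [1, 0] and M = [[-6, 6], [-4, 8]] (rows i, columns j).
Splitting M by its rows (i = 0, 1), M = [1, 0][-6, 6]ᵀ + [0, 1][-4, 8]ᵀ.
Hence T = [1, 0] (x) [-6, 6] (x) [1, 0] + [0, 1] (x) [-4, 8] (x) [1, 0], so rank(T) ≤ 2.
These bounds meet, so rank(T) = 2.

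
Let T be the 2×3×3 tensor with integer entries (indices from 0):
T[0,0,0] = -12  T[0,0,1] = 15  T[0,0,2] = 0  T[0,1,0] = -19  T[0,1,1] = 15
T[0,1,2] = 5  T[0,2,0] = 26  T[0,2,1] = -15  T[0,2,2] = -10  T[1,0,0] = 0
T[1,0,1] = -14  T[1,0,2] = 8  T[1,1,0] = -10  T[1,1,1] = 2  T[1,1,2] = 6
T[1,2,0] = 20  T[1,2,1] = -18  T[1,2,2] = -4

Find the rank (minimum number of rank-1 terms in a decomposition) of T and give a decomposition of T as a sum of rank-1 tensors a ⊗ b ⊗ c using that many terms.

rank(T) = 2

Lower bound: the mode-2 unfolding of T (rows indexed by j, columns by (i,k) = (0,0), (0,1), (0,2), (1,0), (1,1), (1,2)) is [[-12, 15, 0, 0, -14, 8], [-19, 15, 5, -10, 2, 6], [26, -15, -10, 20, -18, -4]].
There the 2×2 minor on rows j ∈ {0, 1}, columns (i,k) ∈ {(0,0), (0,1)} is det [[-12, 15], [-19, 15]] = 105 ≠ 0, so this unfolding has rank ≥ 2; CP rank is at least every unfolding rank, so rank(T) ≥ 2. (This is only a lower bound: in general the CP rank may exceed every unfolding rank, so we still need to exhibit 2 rank-1 terms summing to T.)
Upper bound — finding two terms. Write S_k = T[:,:,k] for the frontal slices: S₀ = [[-12, -19, 26], [0, -10, 20]], S₁ = [[15, 15, -15], [-14, 2, -18]], S₂ = [[0, 5, -10], [8, 6, -4]].
If T = a₁ ⊗ b₁ ⊗ c₁ + a₂ ⊗ b₂ ⊗ c₂ then each S_k = c₁[k]·a₁b₁ᵀ + c₂[k]·a₂b₂ᵀ. S₀ and S₁ are linearly independent, so a₁b₁ᵀ and a₂b₂ᵀ must span the same plane of matrices: they are the rank-1 matrices of the form x·S₀ + y·S₁.
The 2×2 minor of x·S₀ + y·S₁ on rows {0,1}, columns {0,1} is 120·x² − 440·xy + 240·y² = 40·(x − 3·y)(3·x − 2·y), vanishing at (x:y) = (3:1) and (2:3).
M₁ = 3·S₀ + S₁ = [[-21, -42, 63], [-14, -28, 42]] = (-7)·[3, 2][1, 2, -3]ᵀ and M₂ = 2·S₀ + 3·S₁ = [[21, 7, 7], [-42, -14, -14]] = 7·[1, -2][3, 1, 1]ᵀ, so take a₁ = [3, 2], b₁ = [1, 2, -3], a₂ = [1, -2], b₂ = [3, 1, 1].
Each slice is an integer combination of E₁ = a₁b₁ᵀ and E₂ = a₂b₂ᵀ: S₀ = −3·E₁ − E₂, S₁ = 2·E₁ + 3·E₂, S₂ = E₁ − E₂; reading off coefficients, c₁ = [-3, 2, 1] and c₂ = [-1, 3, -1].
Hence T = [3, 2] ⊗ [1, 2, -3] ⊗ [-3, 2, 1] + [1, -2] ⊗ [3, 1, 1] ⊗ [-1, 3, -1], so rank(T) ≤ 2.
These bounds meet, so rank(T) = 2.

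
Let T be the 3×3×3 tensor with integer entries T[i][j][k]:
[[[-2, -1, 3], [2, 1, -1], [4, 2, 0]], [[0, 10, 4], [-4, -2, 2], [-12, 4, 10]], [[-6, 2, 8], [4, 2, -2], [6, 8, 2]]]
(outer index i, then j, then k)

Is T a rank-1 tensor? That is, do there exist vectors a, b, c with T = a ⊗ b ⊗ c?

The mode-1 unfolding of T (rows indexed by i, columns by (j,k) = (0,0), (0,1), (0,2), (1,0), (1,1), (1,2), (2,0), (2,1), (2,2)) is [[-2, -1, 3, 2, 1, -1, 4, 2, 0], [0, 10, 4, -4, -2, 2, -12, 4, 10], [-6, 2, 8, 4, 2, -2, 6, 8, 2]].
There the 3×3 minor on rows i ∈ {0, 1, 2}, columns (j,k) ∈ {(0,0), (0,1), (0,2)} is det [[-2, -1, 3], [0, 10, 4], [-6, 2, 8]] = 60 ≠ 0, so this unfolding has rank ≥ 3; CP rank is at least every unfolding rank, so rank(T) ≥ 3.
In particular rank(T) ≥ 3 > 1, so T is not rank-1.

No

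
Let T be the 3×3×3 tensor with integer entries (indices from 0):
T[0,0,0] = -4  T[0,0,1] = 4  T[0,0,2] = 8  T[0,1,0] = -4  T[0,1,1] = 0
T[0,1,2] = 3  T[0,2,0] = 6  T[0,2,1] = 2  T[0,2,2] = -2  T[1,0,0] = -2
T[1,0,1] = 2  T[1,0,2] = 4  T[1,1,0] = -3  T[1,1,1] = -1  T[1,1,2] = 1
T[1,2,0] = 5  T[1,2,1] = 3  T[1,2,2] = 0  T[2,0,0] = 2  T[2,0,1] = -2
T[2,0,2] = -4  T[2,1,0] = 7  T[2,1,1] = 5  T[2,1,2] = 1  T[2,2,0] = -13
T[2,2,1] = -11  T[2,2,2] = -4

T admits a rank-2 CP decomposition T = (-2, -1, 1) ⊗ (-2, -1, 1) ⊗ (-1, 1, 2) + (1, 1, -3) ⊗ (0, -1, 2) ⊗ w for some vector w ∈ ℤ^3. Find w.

w = (2, 2, 1)

Subtract the known terms from T to get the rank-1 residual R = (1, 1, -3) ⊗ (0, -1, 2) ⊗ w, so R[i,j,k] = a[i]·b[j]·w[k]. Pick indices with nonzero a[0]·b[1] = (1)·(-1) = -1. Only the fibre through (0,1,·) is needed: R[0,1,:] = T[0,1,:] − Σₗ aₗ[0]bₗ[1]cₗ = [-4, 0, 3] − (-2)·(-1)·(-1, 1, 2) = [-2, -2, -1]. Then w[k] = R[0,1,k] / -1 for each k, giving w = [-2, -2, -1] / -1 = (2, 2, 1).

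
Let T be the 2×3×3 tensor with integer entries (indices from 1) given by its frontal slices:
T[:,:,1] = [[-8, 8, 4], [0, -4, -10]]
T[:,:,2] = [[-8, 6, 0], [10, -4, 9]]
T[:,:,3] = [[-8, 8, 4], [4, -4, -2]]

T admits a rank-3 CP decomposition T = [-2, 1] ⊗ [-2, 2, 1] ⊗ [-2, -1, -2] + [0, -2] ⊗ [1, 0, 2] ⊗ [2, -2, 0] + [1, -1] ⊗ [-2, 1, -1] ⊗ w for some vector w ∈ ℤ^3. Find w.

w = [0, 2, 0]

Subtract the known terms from T to get the rank-1 residual R = [1, -1] ⊗ [-2, 1, -1] ⊗ w, so R[i,j,k] = a[i]·b[j]·w[k]. Pick indices with nonzero a[1]·b[1] = (1)·(-2) = -2. Only the fibre through (1,1,·) is needed: R[1,1,:] = T[1,1,:] − Σₗ aₗ[1]bₗ[1]cₗ = [-8, -8, -8] − (-2)·(-2)·[-2, -1, -2] − (0)·(1)·[2, -2, 0] = [0, -4, 0]. Then w[k] = R[1,1,k] / -2 for each k, giving w = [0, -4, 0] / -2 = [0, 2, 0].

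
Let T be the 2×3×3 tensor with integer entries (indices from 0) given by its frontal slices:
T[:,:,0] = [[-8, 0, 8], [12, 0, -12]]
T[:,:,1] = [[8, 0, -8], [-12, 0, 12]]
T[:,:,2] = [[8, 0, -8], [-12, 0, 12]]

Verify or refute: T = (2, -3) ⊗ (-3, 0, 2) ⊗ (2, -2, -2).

Reconstruct entry (0,0,0) from the claimed factors: Σₗ aₗ[0]bₗ[0]cₗ[0] = (2)·(-3)·(2) = -12, but T[0,0,0] = -8. The claim is false.

No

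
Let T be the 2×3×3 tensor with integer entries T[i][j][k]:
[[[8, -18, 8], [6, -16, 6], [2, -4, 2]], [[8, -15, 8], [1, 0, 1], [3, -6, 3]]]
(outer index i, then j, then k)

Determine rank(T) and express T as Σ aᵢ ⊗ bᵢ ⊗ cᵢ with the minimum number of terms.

Lower bound: in the mode-2 unfolding of T (rows indexed by j, columns by (i,k)) the 2×2 minor on rows j ∈ {0, 1}, columns (i,k) ∈ {(0,0), (0,1)} is det [[8, -18], [6, -16]] = -20 ≠ 0, so that unfolding has rank ≥ 2 and hence rank(T) ≥ 2 (CP rank is at least every unfolding rank, though it can be larger).
Upper bound: with S_k = T[:,:,k], the two rank-1 terms a₁b₁ᵀ, a₂b₂ᵀ are the rank-1 members of the pencil x·S₀ + y·S₁.
The 2×2 minor of x·S₀ + y·S₁ on rows {0,1}, columns {0,1} is −40·x² + 200·xy − 240·y² = (-40)·(x − 3·y)(x − 2·y), vanishing at (x:y) = (3:1) and (2:1).
M₁ = 3·S₀ + S₁ = [[6, 2, 2], [9, 3, 3]] = (2, 3)(3, 1, 1)ᵀ and M₂ = 2·S₀ + S₁ = [[-2, -4, 0], [1, 2, 0]] = −(2, -1)(1, 2, 0)ᵀ, so take a₁ = (2, 3), b₁ = (3, 1, 1), a₂ = (2, -1), b₂ = (1, 2, 0).
Each slice is an integer combination of E₁ = a₁b₁ᵀ and E₂ = a₂b₂ᵀ: S₀ = E₁ + E₂, S₁ = −2·E₁ − 3·E₂, S₂ = E₁ + E₂; reading off coefficients, c₁ = (1, -2, 1) and c₂ = (1, -3, 1).
Hence T = (2, 3) ⊗ (3, 1, 1) ⊗ (1, -2, 1) + (2, -1) ⊗ (1, 2, 0) ⊗ (1, -3, 1), so rank(T) ≤ 2.
These bounds meet, so rank(T) = 2.

rank(T) = 2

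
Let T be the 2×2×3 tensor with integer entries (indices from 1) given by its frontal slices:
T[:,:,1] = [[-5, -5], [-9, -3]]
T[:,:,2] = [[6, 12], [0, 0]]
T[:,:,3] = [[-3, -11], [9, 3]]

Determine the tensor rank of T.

Lower bound: the mode-3 unfolding of T (rows indexed by k, columns by (i,j) = (1,1), (1,2), (2,1), (2,2)) is [[-5, -5, -9, -3], [6, 12, 0, 0], [-3, -11, 9, 3]].
There the 2×2 minor on rows k ∈ {1, 2}, columns (i,j) ∈ {(1,1), (1,2)} is det [[-5, -5], [6, 12]] = -30 ≠ 0, so this unfolding has rank ≥ 2; CP rank is at least every unfolding rank, so rank(T) ≥ 2. (This is only a lower bound: in general the CP rank may exceed every unfolding rank, so we still need to exhibit 2 rank-1 terms summing to T.)
Upper bound — finding two terms. Write S_k = T[:,:,k] for the frontal slices: S₁ = [[-5, -5], [-9, -3]], S₂ = [[6, 12], [0, 0]], S₃ = [[-3, -11], [9, 3]].
If T = a₁ ⊗ b₁ ⊗ c₁ + a₂ ⊗ b₂ ⊗ c₂ then each S_k = c₁[k]·a₁b₁ᵀ + c₂[k]·a₂b₂ᵀ. S₁ and S₂ are linearly independent, so a₁b₁ᵀ and a₂b₂ᵀ must span the same plane of matrices: they are the rank-1 matrices of the form x·S₁ + y·S₂.
det(x·S₁ + y·S₂) is −30·x² + 90·xy = (-30)·(x − 3·y)(x), vanishing at (x:y) = (3:1) and (0:1).
M₁ = 3·S₁ + S₂ = [[-9, -3], [-27, -9]] = (-3)·[1, 3][3, 1]ᵀ and M₂ = S₂ = [[6, 12], [0, 0]] = 6·[1, 0][1, 2]ᵀ, so take a₁ = [1, 3], b₁ = [3, 1], a₂ = [1, 0], b₂ = [1, 2].
Each slice is an integer combination of E₁ = a₁b₁ᵀ and E₂ = a₂b₂ᵀ: S₁ = −E₁ − 2·E₂, S₂ = 6·E₂, S₃ = E₁ − 6·E₂; reading off coefficients, c₁ = [-1, 0, 1] and c₂ = [-2, 6, -6].
Hence T = [1, 3] ⊗ [3, 1] ⊗ [-1, 0, 1] + [1, 0] ⊗ [1, 2] ⊗ [-2, 6, -6], so rank(T) ≤ 2.
These bounds meet, so rank(T) = 2.

2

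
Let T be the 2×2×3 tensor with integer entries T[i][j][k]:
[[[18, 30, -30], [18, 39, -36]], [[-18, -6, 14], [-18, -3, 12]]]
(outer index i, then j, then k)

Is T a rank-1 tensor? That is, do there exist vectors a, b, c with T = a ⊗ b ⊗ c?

The mode-2 unfolding of T (rows indexed by j, columns by (i,k) = (0,0), (0,1), (0,2), (1,0), (1,1), (1,2)) is [[18, 30, -30, -18, -6, 14], [18, 39, -36, -18, -3, 12]].
There the 2×2 minor on rows j ∈ {0, 1}, columns (i,k) ∈ {(0,0), (0,1)} is det [[18, 30], [18, 39]] = 162 ≠ 0, so this unfolding has rank ≥ 2; CP rank is at least every unfolding rank, so rank(T) ≥ 2.
In particular rank(T) ≥ 2 > 1, so T is not rank-1.

No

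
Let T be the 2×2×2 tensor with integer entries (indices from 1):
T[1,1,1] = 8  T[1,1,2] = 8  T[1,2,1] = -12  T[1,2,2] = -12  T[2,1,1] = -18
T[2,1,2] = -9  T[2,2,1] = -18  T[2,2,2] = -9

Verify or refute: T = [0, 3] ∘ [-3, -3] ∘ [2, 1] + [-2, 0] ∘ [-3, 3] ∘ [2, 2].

Reconstruct entry (1,1,1) from the claimed factors: Σₗ aₗ[1]bₗ[1]cₗ[1] = (0)·(-3)·(2) + (-2)·(-3)·(2) = 12, but T[1,1,1] = 8. The claim is false.

No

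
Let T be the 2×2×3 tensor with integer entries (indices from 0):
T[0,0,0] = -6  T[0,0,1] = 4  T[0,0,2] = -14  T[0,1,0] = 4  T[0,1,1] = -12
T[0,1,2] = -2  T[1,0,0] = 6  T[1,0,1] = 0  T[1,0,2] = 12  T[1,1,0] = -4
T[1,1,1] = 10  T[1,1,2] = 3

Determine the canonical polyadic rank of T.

3

Lower bound: the mode-3 unfolding of T (rows indexed by k, columns by (i,j) = (0,0), (0,1), (1,0), (1,1)) is [[-6, 4, 6, -4], [4, -12, 0, 10], [-14, -2, 12, 3]].
There the 3×3 minor on rows k ∈ {0, 1, 2}, columns (i,j) ∈ {(0,0), (0,1), (1,0)} is det [[-6, 4, 6], [4, -12, 0], [-14, -2, 12]] = -384 ≠ 0, so this unfolding has rank ≥ 3; CP rank is at least every unfolding rank, so rank(T) ≥ 3. (Flattening ranks never certify an upper bound on CP rank; for that we must actually write T with 3 rank-1 terms.)
Upper bound: T is a sum of 3 rank-1 terms, T = [1, -1] ⊗ [1, 0] ⊗ [-8, 0, -8] + [1, -1] ⊗ [1, 2] ⊗ [2, -4, -2] + [2, -1] ⊗ [2, -1] ⊗ [0, 2, -1] (written with every a and b primitive with positive leading entry and the scale carried by c; CP decompositions are not unique, and this one is verified by expanding entrywise), so rank(T) ≤ 3.
These bounds meet, so rank(T) = 3.
Check entry T[1,1,0] = -4: (-1)·(0)·(-8) + (-1)·(2)·(2) + (-1)·(-1)·(0) = -4.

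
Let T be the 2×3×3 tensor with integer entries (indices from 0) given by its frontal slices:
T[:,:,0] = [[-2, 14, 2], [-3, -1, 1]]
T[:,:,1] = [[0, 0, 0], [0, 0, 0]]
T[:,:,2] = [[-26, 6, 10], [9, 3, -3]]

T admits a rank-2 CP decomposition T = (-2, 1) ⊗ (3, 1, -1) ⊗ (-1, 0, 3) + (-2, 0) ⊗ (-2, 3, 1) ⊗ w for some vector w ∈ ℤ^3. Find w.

Subtract the known terms from T to get the rank-1 residual R = (-2, 0) ⊗ (-2, 3, 1) ⊗ w, so R[i,j,k] = a[i]·b[j]·w[k]. Pick indices with nonzero a[0]·b[0] = (-2)·(-2) = 4. Only the fibre through (0,0,·) is needed: R[0,0,:] = T[0,0,:] − Σₗ aₗ[0]bₗ[0]cₗ = [-2, 0, -26] − (-2)·(3)·(-1, 0, 3) = [-8, 0, -8]. Then w[k] = R[0,0,k] / 4 for each k, giving w = [-8, 0, -8] / 4 = (-2, 0, -2).

w = (-2, 0, -2)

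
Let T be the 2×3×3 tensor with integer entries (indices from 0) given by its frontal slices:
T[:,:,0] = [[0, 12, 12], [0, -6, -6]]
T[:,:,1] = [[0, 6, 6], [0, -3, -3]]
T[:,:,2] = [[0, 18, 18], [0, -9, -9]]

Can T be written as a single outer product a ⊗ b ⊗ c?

Yes

If T = a ⊗ b ⊗ c then every fibre of T is a multiple of the corresponding factor, so read the factors off the fibres through the nonzero entry T[0,1,0] = 12.
The mode-1 fibre T[:,1,0] = [12, -6] gives a = (2, -1) (primitive direction); the mode-2 fibre T[0,:,0] = [0, 12, 12] gives b = (0, 1, 1); then c[k] = T[0,1,k] / (a[0]·b[1]) = [12, 6, 18] / 2 = (6, 3, 9).
Expanding (2, -1) ⊗ (0, 1, 1) ⊗ (6, 3, 9) reproduces all 18 entries of T, so T = (2, -1) ⊗ (0, 1, 1) ⊗ (6, 3, 9) and rank(T) ≤ 1.
Equivalently every frontal slice T[:,:,k] is c[k] times the rank-1 matrix (2, -1) ⊗ (0, 1, 1). So T has rank 1 (it is nonzero).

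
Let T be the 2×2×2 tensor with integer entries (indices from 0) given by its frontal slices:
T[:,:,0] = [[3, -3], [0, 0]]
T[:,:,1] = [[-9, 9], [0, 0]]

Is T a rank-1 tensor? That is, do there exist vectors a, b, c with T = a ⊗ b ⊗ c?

Yes

If T = a ⊗ b ⊗ c then every fibre of T is a multiple of the corresponding factor, so read the factors off the fibres through the nonzero entry T[0,0,0] = 3.
The mode-1 fibre T[:,0,0] = [3, 0] gives a = [1, 0] (primitive direction); the mode-2 fibre T[0,:,0] = [3, -3] gives b = [1, -1]; then c[k] = T[0,0,k] / (a[0]·b[0]) = [3, -9] / 1 = [3, -9].
Expanding [1, 0] ⊗ [1, -1] ⊗ [3, -9] reproduces all 8 entries of T, so T = [1, 0] ⊗ [1, -1] ⊗ [3, -9] and rank(T) ≤ 1.
Equivalently every frontal slice T[:,:,k] is c[k] times the rank-1 matrix [1, 0] ⊗ [1, -1]. So T has rank 1 (it is nonzero).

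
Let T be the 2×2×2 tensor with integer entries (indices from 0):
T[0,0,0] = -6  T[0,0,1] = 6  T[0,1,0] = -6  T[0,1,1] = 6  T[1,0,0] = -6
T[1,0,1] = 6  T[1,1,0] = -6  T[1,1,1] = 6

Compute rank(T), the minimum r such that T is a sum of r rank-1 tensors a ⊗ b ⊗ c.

Lower bound: T ≠ 0 (e.g. T[0,0,0] = -6), so rank(T) ≥ 1.
Upper bound: if T = a ⊗ b ⊗ c then every fibre of T is a multiple of the corresponding factor, so read the factors off the fibres through the nonzero entry T[0,0,0] = -6.
The mode-1 fibre T[:,0,0] = [-6, -6] gives a = (1, 1) (primitive direction); the mode-2 fibre T[0,:,0] = [-6, -6] gives b = (1, 1); then c[k] = T[0,0,k] / (a[0]·b[0]) = [-6, 6] / 1 = (-6, 6).
Expanding (1, 1) ⊗ (1, 1) ⊗ (-6, 6) reproduces all 8 entries of T, so T = (1, 1) ⊗ (1, 1) ⊗ (-6, 6) and rank(T) ≤ 1.
These bounds meet, so rank(T) = 1.

1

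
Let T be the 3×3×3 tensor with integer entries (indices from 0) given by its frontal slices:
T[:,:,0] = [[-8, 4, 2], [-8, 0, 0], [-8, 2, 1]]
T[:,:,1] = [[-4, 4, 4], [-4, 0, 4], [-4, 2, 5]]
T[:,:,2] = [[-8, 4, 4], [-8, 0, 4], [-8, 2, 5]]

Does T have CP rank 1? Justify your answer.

The mode-2 unfolding of T (rows indexed by j, columns by (i,k) = (0,0), (0,1), (0,2), (1,0), (1,1), (1,2), (2,0), (2,1), (2,2)) is [[-8, -4, -8, -8, -4, -8, -8, -4, -8], [4, 4, 4, 0, 0, 0, 2, 2, 2], [2, 4, 4, 0, 4, 4, 1, 5, 5]].
There the 3×3 minor on rows j ∈ {0, 1, 2}, columns (i,k) ∈ {(0,0), (0,1), (0,2)} is det [[-8, -4, -8], [4, 4, 4], [2, 4, 4]] = -32 ≠ 0, so this unfolding has rank ≥ 3; CP rank is at least every unfolding rank, so rank(T) ≥ 3.
In particular rank(T) ≥ 3 > 1, so T is not rank-1.

No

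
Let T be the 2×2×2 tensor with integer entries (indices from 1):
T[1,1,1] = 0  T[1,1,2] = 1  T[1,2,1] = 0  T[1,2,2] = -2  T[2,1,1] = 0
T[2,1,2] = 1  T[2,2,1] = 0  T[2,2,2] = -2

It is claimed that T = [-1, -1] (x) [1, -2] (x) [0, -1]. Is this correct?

Reconstruct entrywise from the claimed factors. For example, T[1,2,1] = 0 and Σₗ aₗ[1]bₗ[2]cₗ[1] = (-1)·(-2)·(0) = 0; checking all 8 entries, every one matches. The claim holds.

Yes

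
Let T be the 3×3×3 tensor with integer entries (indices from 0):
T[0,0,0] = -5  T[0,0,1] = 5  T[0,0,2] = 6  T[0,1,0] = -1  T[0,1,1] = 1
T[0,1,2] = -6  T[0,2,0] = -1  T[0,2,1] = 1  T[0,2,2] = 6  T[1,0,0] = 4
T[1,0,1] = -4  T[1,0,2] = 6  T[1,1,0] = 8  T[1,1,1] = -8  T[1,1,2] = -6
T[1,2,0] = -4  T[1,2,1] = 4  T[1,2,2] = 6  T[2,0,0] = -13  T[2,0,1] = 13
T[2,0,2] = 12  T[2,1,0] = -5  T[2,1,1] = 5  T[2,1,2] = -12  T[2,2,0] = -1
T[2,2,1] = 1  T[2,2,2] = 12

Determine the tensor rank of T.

Lower bound: in the mode-2 unfolding of T (rows indexed by j, columns by (i,k)) the 2×2 minor on rows j ∈ {0, 1}, columns (i,k) ∈ {(0,0), (0,2)} is det [[-5, 6], [-1, -6]] = 36 ≠ 0, so that unfolding has rank ≥ 2 and hence rank(T) ≥ 2 (CP rank is at least every unfolding rank, though it can be larger).
Upper bound: with S_k = T[:,:,k], the two rank-1 terms a₁b₁ᵀ, a₂b₂ᵀ are the rank-1 members of the pencil x·S₀ + y·S₂.
The 2×2 minor of x·S₀ + y·S₂ on rows {0,1}, columns {0,1} is −36·x² + 108·xy = (-36)·(x − 3·y)(x), vanishing at (x:y) = (3:1) and (0:1).
M₁ = 3·S₀ + S₂ = [[-9, -9, 3], [18, 18, -6], [-27, -27, 9]] = (-3)·[1, -2, 3][3, 3, -1]ᵀ and M₂ = S₂ = [[6, -6, 6], [6, -6, 6], [12, -12, 12]] = 6·[1, 1, 2][1, -1, 1]ᵀ, so take a₁ = [1, -2, 3], b₁ = [3, 3, -1], a₂ = [1, 1, 2], b₂ = [1, -1, 1].
Each slice is an integer combination of E₁ = a₁b₁ᵀ and E₂ = a₂b₂ᵀ: S₀ = −E₁ − 2·E₂, S₁ = E₁ + 2·E₂, S₂ = 6·E₂; reading off coefficients, c₁ = [-1, 1, 0] and c₂ = [-2, 2, 6].
Hence T = [1, -2, 3] ⊗ [3, 3, -1] ⊗ [-1, 1, 0] + [1, 1, 2] ⊗ [1, -1, 1] ⊗ [-2, 2, 6], so rank(T) ≤ 2.
These bounds meet, so rank(T) = 2.

2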